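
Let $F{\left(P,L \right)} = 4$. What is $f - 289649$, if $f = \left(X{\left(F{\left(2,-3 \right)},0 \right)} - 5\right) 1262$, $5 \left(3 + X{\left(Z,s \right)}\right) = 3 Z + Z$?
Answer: $- \frac{1478533}{5} \approx -2.9571 \cdot 10^{5}$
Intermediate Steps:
$X{\left(Z,s \right)} = -3 + \frac{4 Z}{5}$ ($X{\left(Z,s \right)} = -3 + \frac{3 Z + Z}{5} = -3 + \frac{4 Z}{5}$)
$f = - \frac{30288}{5}$ ($f = \left(\left(-3 + \frac{4}{5} \cdot 4\right) - 5\right) 1262 = \left(\left(-3 + \frac{16}{5}\right) - 5\right) 1262 = \left(\frac{1}{5} - 5\right) 1262 = \left(- \frac{24}{5}\right) 1262 = - \frac{30288}{5} \approx -6057.6$)
$f - 289649 = - \frac{30288}{5} - 289649 = - \frac{1478533}{5}$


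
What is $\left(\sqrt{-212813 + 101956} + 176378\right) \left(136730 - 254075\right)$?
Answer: $-20697076410 - 117345 i \sqrt{110857} \approx -2.0697 \cdot 10^{10} - 3.907 \cdot 10^{7} i$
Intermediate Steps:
$\left(\sqrt{-212813 + 101956} + 176378\right) \left(136730 - 254075\right) = \left(\sqrt{-110857} + 176378\right) \left(-117345\right) = \left(i \sqrt{110857} + 176378\right) \left(-117345\right) = \left(176378 + i \sqrt{110857}\right) \left(-117345\right) = -20697076410 - 117345 i \sqrt{110857}$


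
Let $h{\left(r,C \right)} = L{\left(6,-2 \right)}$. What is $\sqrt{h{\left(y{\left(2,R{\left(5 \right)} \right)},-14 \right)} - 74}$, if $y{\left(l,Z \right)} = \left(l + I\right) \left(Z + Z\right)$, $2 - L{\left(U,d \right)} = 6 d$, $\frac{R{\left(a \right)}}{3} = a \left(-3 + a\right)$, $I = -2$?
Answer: $2 i \sqrt{15} \approx 7.746 i$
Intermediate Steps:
$R{\left(a \right)} = 3 a \left(-3 + a\right)$
$L{\left(U,d \right)} = 2 - 6 d$
$y{\left(l,Z \right)} = 2 Z \left(-2 + l\right)$ ($y{\left(l,Z \right)} = \left(l - 2\right) \left(Z + Z\right) = \left(-2 + l\right) 2 Z = 2 Z \left(-2 + l\right)$)
$h{\left(r,C \right)} = 14$ ($h{\left(r,C \right)} = 2 - -12 = 2 + 12 = 14$)
$\sqrt{h{\left(y{\left(2,R{\left(5 \right)} \right)},-14 \right)} - 74} = \sqrt{14 - 74} = \sqrt{-60} = 2 i \sqrt{15}$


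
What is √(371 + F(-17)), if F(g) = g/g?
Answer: 2*√93 ≈ 19.287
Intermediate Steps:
F(g) = 1
√(371 + F(-17)) = √(371 + 1) = √372 = 2*√93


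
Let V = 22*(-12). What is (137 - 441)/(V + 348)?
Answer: -76/21 ≈ -3.6190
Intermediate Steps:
V = -264
(137 - 441)/(V + 348) = (137 - 441)/(-264 + 348) = -304/84 = -304*1/84 = -76/21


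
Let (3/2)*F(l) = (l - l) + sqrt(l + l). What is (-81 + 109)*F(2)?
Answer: 112/3 ≈ 37.333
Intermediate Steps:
F(l) = 2*sqrt(2)*sqrt(l)/3 (F(l) = 2*((l - l) + sqrt(l + l))/3 = 2*(0 + sqrt(2*l))/3 = 2*(0 + sqrt(2)*sqrt(l))/3 = 2*(sqrt(2)*sqrt(l))/3 = 2*sqrt(2)*sqrt(l)/3)
(-81 + 109)*F(2) = (-81 + 109)*(2*sqrt(2)*sqrt(2)/3) = 28*(4/3) = 112/3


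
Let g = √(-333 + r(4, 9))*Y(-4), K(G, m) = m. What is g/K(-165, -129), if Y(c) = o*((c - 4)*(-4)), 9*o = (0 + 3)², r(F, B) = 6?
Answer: -32*I*√327/129 ≈ -4.4857*I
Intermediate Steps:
o = 1 (o = (0 + 3)²/9 = (⅑)*3² = (⅑)*9 = 1)
Y(c) = 16 - 4*c (Y(c) = 1*((c - 4)*(-4)) = 1*((-4 + c)*(-4)) = 1*(16 - 4*c) = 16 - 4*c)
g = 32*I*√327 (g = √(-333 + 6)*(16 - 4*(-4)) = √(-327)*(16 + 16) = (I*√327)*32 = 32*I*√327 ≈ 578.66*I)
g/K(-165, -129) = (32*I*√327)/(-129) = (32*I*√327)*(-1/129) = -32*I*√327/129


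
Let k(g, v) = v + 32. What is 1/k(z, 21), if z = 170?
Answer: 1/53 ≈ 0.018868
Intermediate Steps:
k(g, v) = 32 + v
1/k(z, 21) = 1/(32 + 21) = 1/53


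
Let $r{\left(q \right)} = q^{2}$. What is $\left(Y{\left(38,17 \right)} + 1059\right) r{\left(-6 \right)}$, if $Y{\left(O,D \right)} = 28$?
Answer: $39132$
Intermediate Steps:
$\left(Y{\left(38,17 \right)} + 1059\right) r{\left(-6 \right)} = \left(28 + 1059\right) \left(-6\right)^{2} = 1087 \cdot 36 = 39132$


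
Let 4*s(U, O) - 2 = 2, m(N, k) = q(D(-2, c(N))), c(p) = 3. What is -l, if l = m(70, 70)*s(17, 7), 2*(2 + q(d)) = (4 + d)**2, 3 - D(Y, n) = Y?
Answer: -77/2 ≈ -38.500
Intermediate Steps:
D(Y, n) = 3 - Y
q(d) = -2 + (4 + d)**2/2
m(N, k) = 77/2 (m(N, k) = -2 + (4 + (3 - 1*(-2)))**2/2 = -2 + (4 + (3 + 2))**2/2 = -2 + (4 + 5)**2/2 = -2 + (1/2)*9**2 = -2 + (1/2)*81 = -2 + 81/2 = 77/2)
s(U, O) = 1 (s(U, O) = 1/2 + (1/4)*2 = 1/2 + 1/2 = 1)
l = 77/2 (l = (77/2)*1 = 77/2 ≈ 38.500)
-l = -1*77/2 = -77/2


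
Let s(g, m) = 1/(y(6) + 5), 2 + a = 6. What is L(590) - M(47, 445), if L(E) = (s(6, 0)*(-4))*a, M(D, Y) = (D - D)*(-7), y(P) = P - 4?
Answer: -16/7 ≈ -2.2857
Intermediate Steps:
y(P) = -4 + P
M(D, Y) = 0 (M(D, Y) = 0*(-7) = 0)
a = 4 (a = -2 + 6 = 4)
s(g, m) = ⅐ (s(g, m) = 1/((-4 + 6) + 5) = 1/(2 + 5) = 1/7 = ⅐)
L(E) = -16/7 (L(E) = ((⅐)*(-4))*4 = -4/7*4 = -16/7)
L(590) - M(47, 445) = -16/7 - 1*0 = -16/7 + 0 = -16/7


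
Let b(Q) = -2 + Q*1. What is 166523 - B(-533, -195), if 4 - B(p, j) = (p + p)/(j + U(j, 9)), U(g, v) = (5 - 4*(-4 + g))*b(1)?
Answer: 82926995/498 ≈ 1.6652e+5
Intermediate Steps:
b(Q) = -2 + Q
U(g, v) = -21 + 4*g (U(g, v) = (5 - 4*(-4 + g))*(-2 + 1) = (5 + (16 - 4*g))*(-1) = (21 - 4*g)*(-1) = -21 + 4*g)
B(p, j) = 4 - 2*p/(-21 + 5*j) (B(p, j) = 4 - (p + p)/(j + (-21 + 4*j)) = 4 - 2*p/(-21 + 5*j))
166523 - B(-533, -195) = 166523 - 2*(-42 - 1*(-533) + 10*(-195))/(-21 + 5*(-195)) = 166523 - 2*(-42 + 533 - 1950)/(-21 - 975) = 166523 - 2*(-1459)/(-996) = 166523 - 2*(-1)*(-1459)/996 = 166523 - 1*1459/498 = 166523 - 1459/498 = 82926995/498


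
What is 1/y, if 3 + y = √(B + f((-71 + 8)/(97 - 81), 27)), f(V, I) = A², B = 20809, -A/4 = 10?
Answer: 3/22400 + √22409/22400 ≈ 0.0068168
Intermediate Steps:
A = -40 (A = -4*10 = -40)
f(V, I) = 1600 (f(V, I) = (-40)² = 1600)
y = -3 + √22409 (y = -3 + √(20809 + 1600) = -3 + √22409 ≈ 146.70)
1/y = 1/(-3 + √22409)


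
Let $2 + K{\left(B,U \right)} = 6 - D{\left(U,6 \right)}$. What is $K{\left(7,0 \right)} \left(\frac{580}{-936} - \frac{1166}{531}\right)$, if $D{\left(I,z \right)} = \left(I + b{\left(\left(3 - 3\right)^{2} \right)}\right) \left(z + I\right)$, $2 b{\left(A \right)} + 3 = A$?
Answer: $- \frac{4319}{118} \approx -36.602$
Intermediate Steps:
$b{\left(A \right)} = - \frac{3}{2} + \frac{A}{2}$
$D{\left(I,z \right)} = \left(- \frac{3}{2} + I\right) \left(I + z\right)$ ($D{\left(I,z \right)} = \left(I - \left(\frac{3}{2} - \frac{\left(3 - 3\right)^{2}}{2}\right)\right) \left(z + I\right) = \left(I - \left(\frac{3}{2} - \frac{0^{2}}{2}\right)\right) \left(I + z\right) = \left(I + \left(- \frac{3}{2} + \frac{1}{2} \cdot 0\right)\right) \left(I + z\right) = \left(I + \left(- \frac{3}{2} + 0\right)\right) \left(I + z\right) = \left(I - \frac{3}{2}\right) \left(I + z\right) = \left(- \frac{3}{2} + I\right) \left(I + z\right)$)
$K{\left(B,U \right)} = 13 - U^{2} - \frac{9 U}{2}$ ($K{\left(B,U \right)} = -2 - \left(-6 - 9 + U^{2} - \frac{3 U}{2} + U 6\right) = -2 - \left(-15 + U^{2} + \frac{9 U}{2}\right) = 13 - U^{2} - \frac{9 U}{2}$)
$K{\left(7,0 \right)} \left(\frac{580}{-936} - \frac{1166}{531}\right) = \left(13 - 0^{2} - 0\right) \left(\frac{580}{-936} - \frac{1166}{531}\right) = \left(13 - 0 + 0\right) \left(580 \left(- \frac{1}{936}\right) - \frac{1166}{531}\right) = \left(13 + 0 + 0\right) \left(- \frac{145}{234} - \frac{1166}{531}\right) = 13 \left(- \frac{4319}{1534}\right) = - \frac{4319}{118}$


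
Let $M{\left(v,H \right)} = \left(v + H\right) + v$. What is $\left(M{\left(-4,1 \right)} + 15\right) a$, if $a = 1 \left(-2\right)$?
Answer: $-16$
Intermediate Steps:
$a = -2$
$M{\left(v,H \right)} = H + 2 v$ ($M{\left(v,H \right)} = \left(H + v\right) + v = H + 2 v$)
$\left(M{\left(-4,1 \right)} + 15\right) a = \left(\left(1 + 2 \left(-4\right)\right) + 15\right) \left(-2\right) = \left(\left(1 - 8\right) + 15\right) \left(-2\right) = \left(-7 + 15\right) \left(-2\right) = 8 \left(-2\right) = -16$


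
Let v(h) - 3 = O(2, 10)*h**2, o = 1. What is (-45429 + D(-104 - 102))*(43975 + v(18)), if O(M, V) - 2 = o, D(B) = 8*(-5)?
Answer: -2043831550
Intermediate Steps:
D(B) = -40
O(M, V) = 3 (O(M, V) = 2 + 1 = 3)
v(h) = 3 + 3*h**2
(-45429 + D(-104 - 102))*(43975 + v(18)) = (-45429 - 40)*(43975 + (3 + 3*18**2)) = -45469*(43975 + (3 + 3*324)) = -45469*(43975 + (3 + 972)) = -45469*(43975 + 975) = -45469*44950 = -2043831550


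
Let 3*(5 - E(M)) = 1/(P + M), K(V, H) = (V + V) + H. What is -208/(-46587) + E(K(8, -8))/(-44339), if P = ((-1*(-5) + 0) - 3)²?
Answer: 107890453/24787451916 ≈ 0.0043526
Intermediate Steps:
K(V, H) = H + 2*V (K(V, H) = 2*V + H = H + 2*V)
P = 4 (P = ((5 + 0) - 3)² = (5 - 3)² = 2² = 4)
E(M) = 5 - 1/(3*(4 + M))
-208/(-46587) + E(K(8, -8))/(-44339) = -208/(-46587) + ((59 + 15*(-8 + 2*8))/(3*(4 + (-8 + 2*8))))/(-44339) = -208*(-1/46587) + ((59 + 15*(-8 + 16))/(3*(4 + (-8 + 16))))*(-1/44339) = 208/46587 + ((59 + 15*8)/(3*(4 + 8)))*(-1/44339) = 208/46587 + ((⅓)*(59 + 120)/12)*(-1/44339) = 208/46587 + ((⅓)*(1/12)*179)*(-1/44339) = 208/46587 + (179/36)*(-1/44339) = 208/46587 - 179/1596204 = 107890453/24787451916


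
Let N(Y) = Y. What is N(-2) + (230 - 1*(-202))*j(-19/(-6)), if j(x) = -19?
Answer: -8210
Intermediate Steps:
N(-2) + (230 - 1*(-202))*j(-19/(-6)) = -2 + (230 - 1*(-202))*(-19) = -2 + (230 + 202)*(-19) = -2 + 432*(-19) = -2 - 8208 = -8210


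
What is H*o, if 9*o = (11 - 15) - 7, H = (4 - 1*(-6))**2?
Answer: -1100/9 ≈ -122.22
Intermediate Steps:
H = 100 (H = (4 + 6)**2 = 10**2 = 100)
o = -11/9 (o = ((11 - 15) - 7)/9 = (-4 - 7)/9 = (1/9)*(-11) = -11/9 ≈ -1.2222)
H*o = 100*(-11/9) = -1100/9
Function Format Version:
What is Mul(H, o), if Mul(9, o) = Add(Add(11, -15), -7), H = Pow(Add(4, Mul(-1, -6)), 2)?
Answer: Rational(-1100, 9) ≈ -122.22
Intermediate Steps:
H = 100 (H = Pow(Add(4, 6), 2) = Pow(10, 2) = 100)
o = Rational(-11, 9) (o = Mul(Rational(1, 9), Add(Add(11, -15), -7)) = Mul(Rational(1, 9), Add(-4, -7)) = Mul(Rational(1, 9), -11) = Rational(-11, 9) ≈ -1.2222)
Mul(H, o) = Mul(100, Rational(-11, 9)) = Rational(-1100, 9)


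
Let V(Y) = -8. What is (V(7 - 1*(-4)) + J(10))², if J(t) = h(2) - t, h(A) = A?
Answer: 256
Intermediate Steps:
J(t) = 2 - t
(V(7 - 1*(-4)) + J(10))² = (-8 + (2 - 1*10))² = (-8 + (2 - 10))² = (-8 - 8)² = (-16)² = 256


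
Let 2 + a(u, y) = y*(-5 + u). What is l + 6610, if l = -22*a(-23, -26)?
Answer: -9362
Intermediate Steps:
a(u, y) = -2 + y*(-5 + u)
l = -15972 (l = -22*(-2 - 5*(-26) - 23*(-26)) = -22*(-2 + 130 + 598) = -22*726 = -15972)
l + 6610 = -15972 + 6610 = -9362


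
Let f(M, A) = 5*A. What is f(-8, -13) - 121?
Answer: -186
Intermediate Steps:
f(-8, -13) - 121 = 5*(-13) - 121 = -65 - 121 = -186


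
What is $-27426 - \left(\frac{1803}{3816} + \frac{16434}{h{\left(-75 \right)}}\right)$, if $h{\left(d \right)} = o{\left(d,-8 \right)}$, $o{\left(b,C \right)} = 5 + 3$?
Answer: $- \frac{37499479}{1272} \approx -29481.0$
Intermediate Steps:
$o{\left(b,C \right)} = 8$
$h{\left(d \right)} = 8$
$-27426 - \left(\frac{1803}{3816} + \frac{16434}{h{\left(-75 \right)}}\right) = -27426 - \left(\frac{1803}{3816} + \frac{16434}{8}\right) = -27426 - \left(1803 \cdot \frac{1}{3816} + 16434 \cdot \frac{1}{8}\right) = -27426 - \left(\frac{601}{1272} + \frac{8217}{4}\right) = -27426 - \frac{2613607}{1272} = - \frac{37499479}{1272}$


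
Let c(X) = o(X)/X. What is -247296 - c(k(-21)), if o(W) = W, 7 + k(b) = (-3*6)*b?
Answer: -247297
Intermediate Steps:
k(b) = -7 - 18*b (k(b) = -7 + (-3*6)*b = -7 - 18*b)
c(X) = 1 (c(X) = X/X = 1)
-247296 - c(k(-21)) = -247296 - 1*1 = -247296 - 1 = -247297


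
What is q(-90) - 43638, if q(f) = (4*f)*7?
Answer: -46158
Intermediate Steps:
q(f) = 28*f
q(-90) - 43638 = 28*(-90) - 43638 = -2520 - 43638 = -46158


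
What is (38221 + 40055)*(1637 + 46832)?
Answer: 3793959444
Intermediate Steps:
(38221 + 40055)*(1637 + 46832) = 78276*48469 = 3793959444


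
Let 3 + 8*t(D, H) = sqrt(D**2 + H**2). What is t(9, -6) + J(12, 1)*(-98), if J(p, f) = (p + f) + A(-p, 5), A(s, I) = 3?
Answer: -12547/8 + 3*sqrt(13)/8 ≈ -1567.0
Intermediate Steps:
J(p, f) = 3 + f + p (J(p, f) = (p + f) + 3 = (f + p) + 3 = 3 + f + p)
t(D, H) = -3/8 + sqrt(D**2 + H**2)/8
t(9, -6) + J(12, 1)*(-98) = (-3/8 + sqrt(9**2 + (-6)**2)/8) + (3 + 1 + 12)*(-98) = (-3/8 + sqrt(81 + 36)/8) + 16*(-98) = (-3/8 + sqrt(117)/8) - 1568 = (-3/8 + (3*sqrt(13))/8) - 1568 = (-3/8 + 3*sqrt(13)/8) - 1568 = -12547/8 + 3*sqrt(13)/8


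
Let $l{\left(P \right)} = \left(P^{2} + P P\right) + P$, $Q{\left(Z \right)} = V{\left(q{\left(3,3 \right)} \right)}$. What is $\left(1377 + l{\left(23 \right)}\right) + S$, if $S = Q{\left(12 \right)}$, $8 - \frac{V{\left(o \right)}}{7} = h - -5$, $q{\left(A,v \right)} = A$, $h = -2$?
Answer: $2493$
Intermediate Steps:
$V{\left(o \right)} = 35$ ($V{\left(o \right)} = 56 - 7 \left(-2 - -5\right) = 56 - 7 \left(-2 + 5\right) = 56 - 21 = 35$)
$Q{\left(Z \right)} = 35$
$l{\left(P \right)} = P + 2 P^{2}$ ($l{\left(P \right)} = \left(P^{2} + P^{2}\right) + P = 2 P^{2} + P = P + 2 P^{2}$)
$S = 35$
$\left(1377 + l{\left(23 \right)}\right) + S = \left(1377 + 23 \left(1 + 2 \cdot 23\right)\right) + 35 = \left(1377 + 23 \left(1 + 46\right)\right) + 35 = \left(1377 + 23 \cdot 47\right) + 35 = \left(1377 + 1081\right) + 35 = 2458 + 35 = 2493$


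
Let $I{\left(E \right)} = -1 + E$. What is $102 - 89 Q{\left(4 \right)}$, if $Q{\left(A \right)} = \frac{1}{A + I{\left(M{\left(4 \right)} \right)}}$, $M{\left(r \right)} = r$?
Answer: $\frac{625}{7} \approx 89.286$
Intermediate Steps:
$Q{\left(A \right)} = \frac{1}{3 + A}$ ($Q{\left(A \right)} = \frac{1}{A + \left(-1 + 4\right)} = \frac{1}{A + 3} = \frac{1}{3 + A}$)
$102 - 89 Q{\left(4 \right)} = 102 - \frac{89}{3 + 4} = 102 - \frac{89}{7} = \frac{625}{7}$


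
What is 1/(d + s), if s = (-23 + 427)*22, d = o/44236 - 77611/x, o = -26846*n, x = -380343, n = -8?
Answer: 4206213237/37406102926861 ≈ 0.00011245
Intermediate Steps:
o = 214768 (o = -26846*(-8) = 214768)
d = 21279676405/4206213237 (d = 214768/44236 - 77611/(-380343) = 214768*(1/44236) - 77611*(-1/380343) = 53692/11059 + 77611/380343 = 21279676405/4206213237 ≈ 5.0591)
s = 8888 (s = 404*22 = 8888)
1/(d + s) = 1/(21279676405/4206213237 + 8888) = 1/(37406102926861/4206213237) = 4206213237/37406102926861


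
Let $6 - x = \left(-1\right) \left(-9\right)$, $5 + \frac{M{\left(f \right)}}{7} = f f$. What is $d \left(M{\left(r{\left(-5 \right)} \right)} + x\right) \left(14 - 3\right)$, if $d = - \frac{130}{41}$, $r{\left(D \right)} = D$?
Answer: $- \frac{195910}{41} \approx -4778.3$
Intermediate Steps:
$M{\left(f \right)} = -35 + 7 f^{2}$ ($M{\left(f \right)} = -35 + 7 f f = -35 + 7 f^{2}$)
$x = -3$ ($x = 6 - \left(-1\right) \left(-9\right) = 6 - 9 = -3$)
$d = - \frac{130}{41}$ ($d = \left(-130\right) \frac{1}{41} = - \frac{130}{41} \approx -3.1707$)
$d \left(M{\left(r{\left(-5 \right)} \right)} + x\right) \left(14 - 3\right) = - \frac{130 \left(\left(-35 + 7 \left(-5\right)^{2}\right) - 3\right) \left(14 - 3\right)}{41} = - \frac{130 \left(\left(-35 + 7 \cdot 25\right) - 3\right) 11}{41} = - \frac{130 \left(\left(-35 + 175\right) - 3\right) 11}{41} = - \frac{130 \left(140 - 3\right) 11}{41} = - \frac{130 \cdot 137 \cdot 11}{41} = \left(- \frac{130}{41}\right) 1507 = - \frac{195910}{41}$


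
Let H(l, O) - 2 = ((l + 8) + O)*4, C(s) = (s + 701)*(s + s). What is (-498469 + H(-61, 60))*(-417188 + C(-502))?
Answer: 307528887976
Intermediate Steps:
C(s) = 2*s*(701 + s) (C(s) = (701 + s)*(2*s) = 2*s*(701 + s))
H(l, O) = 34 + 4*O + 4*l (H(l, O) = 2 + ((l + 8) + O)*4 = 2 + ((8 + l) + O)*4 = 2 + (8 + O + l)*4 = 2 + (32 + 4*O + 4*l) = 34 + 4*O + 4*l)
(-498469 + H(-61, 60))*(-417188 + C(-502)) = (-498469 + (34 + 4*60 + 4*(-61)))*(-417188 + 2*(-502)*(701 - 502)) = (-498469 + (34 + 240 - 244))*(-417188 + 2*(-502)*199) = (-498469 + 30)*(-417188 - 199796) = -498439*(-616984) = 307528887976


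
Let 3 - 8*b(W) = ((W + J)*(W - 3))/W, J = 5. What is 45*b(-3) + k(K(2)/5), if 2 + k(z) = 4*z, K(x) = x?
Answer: -241/40 ≈ -6.0250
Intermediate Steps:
b(W) = 3/8 - (-3 + W)*(5 + W)/(8*W) (b(W) = 3/8 - (W + 5)*(W - 3)/(8*W) = 3/8 - (5 + W)*(-3 + W)/(8*W) = 3/8 - (-3 + W)*(5 + W)/(8*W))
k(z) = -2 + 4*z
45*b(-3) + k(K(2)/5) = 45*((⅛)*(15 - 1*(-3)*(-1 - 3))/(-3)) + (-2 + 4*(2/5)) = 45*((⅛)*(-⅓)*(15 - 1*(-3)*(-4))) + (-2 + 4*(2*(⅕))) = 45*((⅛)*(-⅓)*(15 - 12)) + (-2 + 4*(⅖)) = 45*((⅛)*(-⅓)*3) + (-2 + 8/5) = 45*(-⅛) - ⅖ = -45/8 - ⅖ = -241/40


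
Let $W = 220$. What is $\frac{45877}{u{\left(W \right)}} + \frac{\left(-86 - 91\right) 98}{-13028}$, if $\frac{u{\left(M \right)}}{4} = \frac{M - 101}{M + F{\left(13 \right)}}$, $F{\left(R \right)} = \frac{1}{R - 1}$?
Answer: $\frac{394646658437}{18603984} \approx 21213.0$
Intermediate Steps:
$F{\left(R \right)} = \frac{1}{-1 + R}$
$u{\left(M \right)} = \frac{4 \left(-101 + M\right)}{\frac{1}{12} + M}$ ($u{\left(M \right)} = 4 \frac{M - 101}{M + \frac{1}{-1 + 13}} = 4 \frac{-101 + M}{M + \frac{1}{12}} = 4 \frac{-101 + M}{\frac{1}{12} + M} = \frac{4 \left(-101 + M\right)}{\frac{1}{12} + M}$)
$\frac{45877}{u{\left(W \right)}} + \frac{\left(-86 - 91\right) 98}{-13028} = \frac{45877}{48 \frac{1}{1 + 12 \cdot 220} \left(-101 + 220\right)} + \frac{\left(-86 - 91\right) 98}{-13028} = \frac{45877}{48 \frac{1}{1 + 2640} \cdot 119} + \left(-177\right) 98 \left(- \frac{1}{13028}\right) = \frac{45877}{48 \cdot \frac{1}{2641} \cdot 119} - - \frac{8673}{6514} = \frac{45877}{48 \cdot \frac{1}{2641} \cdot 119} + \frac{8673}{6514} = \frac{45877}{\frac{5712}{2641}} + \frac{8673}{6514} = 45877 \cdot \frac{2641}{5712} + \frac{8673}{6514} = \frac{121161157}{5712} + \frac{8673}{6514} = \frac{394646658437}{18603984}$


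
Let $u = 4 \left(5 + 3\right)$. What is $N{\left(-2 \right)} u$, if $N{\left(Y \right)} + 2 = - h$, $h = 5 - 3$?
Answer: $-128$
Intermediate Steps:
$u = 32$ ($u = 4 \cdot 8 = 32$)
$h = 2$
$N{\left(Y \right)} = -4$ ($N{\left(Y \right)} = -2 - 2 = -4$)
$N{\left(-2 \right)} u = \left(-4\right) 32 = -128$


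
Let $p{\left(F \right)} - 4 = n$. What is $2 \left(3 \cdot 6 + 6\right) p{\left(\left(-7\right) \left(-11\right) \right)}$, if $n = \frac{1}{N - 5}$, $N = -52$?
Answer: $\frac{3632}{19} \approx 191.16$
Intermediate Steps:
$n = - \frac{1}{57}$ ($n = \frac{1}{-52 - 5} = \frac{1}{-57} = - \frac{1}{57} \approx -0.017544$)
$p{\left(F \right)} = \frac{227}{57}$ ($p{\left(F \right)} = 4 - \frac{1}{57} = \frac{227}{57}$)
$2 \left(3 \cdot 6 + 6\right) p{\left(\left(-7\right) \left(-11\right) \right)} = 2 \left(3 \cdot 6 + 6\right) \frac{227}{57} = 2 \left(18 + 6\right) \frac{227}{57} = 2 \cdot 24 \cdot \frac{227}{57} = 48 \cdot \frac{227}{57} = \frac{3632}{19}$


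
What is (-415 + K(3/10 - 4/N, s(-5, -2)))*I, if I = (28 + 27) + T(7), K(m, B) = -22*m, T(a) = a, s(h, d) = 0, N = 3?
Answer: -364808/15 ≈ -24321.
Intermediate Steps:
I = 62 (I = (28 + 27) + 7 = 55 + 7 = 62)
(-415 + K(3/10 - 4/N, s(-5, -2)))*I = (-415 - 22*(3/10 - 4/3))*62 = (-415 - 22*(-31/30))*62 = (-415 + 341/15)*62 = -5884/15*62 = -364808/15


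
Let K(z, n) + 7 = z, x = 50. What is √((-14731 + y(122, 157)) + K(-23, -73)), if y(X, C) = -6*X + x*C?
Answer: I*√7643 ≈ 87.424*I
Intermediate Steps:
K(z, n) = -7 + z
y(X, C) = -6*X + 50*C
√((-14731 + y(122, 157)) + K(-23, -73)) = √((-14731 + (-6*122 + 50*157)) + (-7 - 23)) = √((-14731 + (-732 + 7850)) - 30) = √((-14731 + 7118) - 30) = √(-7613 - 30) = √(-7643) = I*√7643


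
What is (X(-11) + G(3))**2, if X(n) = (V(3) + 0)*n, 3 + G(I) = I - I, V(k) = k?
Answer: 1296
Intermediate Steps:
G(I) = -3 (G(I) = -3 + (I - I) = -3 + 0 = -3)
X(n) = 3*n (X(n) = (3 + 0)*n = 3*n)
(X(-11) + G(3))**2 = (3*(-11) - 3)**2 = (-33 - 3)**2 = (-36)**2 = 1296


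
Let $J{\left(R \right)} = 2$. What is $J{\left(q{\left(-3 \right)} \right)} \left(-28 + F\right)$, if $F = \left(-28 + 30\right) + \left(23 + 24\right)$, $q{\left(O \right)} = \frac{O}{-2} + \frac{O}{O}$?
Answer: $42$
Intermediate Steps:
$q{\left(O \right)} = 1 - \frac{O}{2}$ ($q{\left(O \right)} = O \left(- \frac{1}{2}\right) + 1 = - \frac{O}{2} + 1 = 1 - \frac{O}{2}$)
$F = 49$ ($F = 2 + 47 = 49$)
$J{\left(q{\left(-3 \right)} \right)} \left(-28 + F\right) = 2 \left(-28 + 49\right) = 2 \cdot 21 = 42$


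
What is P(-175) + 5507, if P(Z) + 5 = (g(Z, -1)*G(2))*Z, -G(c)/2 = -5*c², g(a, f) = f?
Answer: 12502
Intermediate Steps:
G(c) = 10*c² (G(c) = -(-10)*c² = 10*c²)
P(Z) = -5 - 40*Z (P(Z) = -5 + (-10*2²)*Z = -5 + (-10*4)*Z = -5 + (-1*40)*Z = -5 - 40*Z)
P(-175) + 5507 = (-5 - 40*(-175)) + 5507 = (-5 + 7000) + 5507 = 6995 + 5507 = 12502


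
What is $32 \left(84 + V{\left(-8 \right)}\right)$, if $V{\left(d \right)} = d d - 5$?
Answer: $4576$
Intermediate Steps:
$V{\left(d \right)} = -5 + d^{2}$ ($V{\left(d \right)} = d^{2} - 5 = -5 + d^{2}$)
$32 \left(84 + V{\left(-8 \right)}\right) = 32 \left(84 - \left(5 - \left(-8\right)^{2}\right)\right) = 32 \left(84 + \left(-5 + 64\right)\right) = 32 \left(84 + 59\right) = 32 \cdot 143 = 4576$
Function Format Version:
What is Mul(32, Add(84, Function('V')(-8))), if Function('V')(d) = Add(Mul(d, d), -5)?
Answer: 4576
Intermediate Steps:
Function('V')(d) = Add(-5, Pow(d, 2)) (Function('V')(d) = Add(Pow(d, 2), -5) = Add(-5, Pow(d, 2)))
Mul(32, Add(84, Function('V')(-8))) = Mul(32, Add(84, Add(-5, Pow(-8, 2)))) = Mul(32, Add(84, Add(-5, 64))) = Mul(32, Add(84, 59)) = Mul(32, 143) = 4576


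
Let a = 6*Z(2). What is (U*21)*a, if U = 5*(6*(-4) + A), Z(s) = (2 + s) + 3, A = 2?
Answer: -97020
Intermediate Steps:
Z(s) = 5 + s
U = -110 (U = 5*(6*(-4) + 2) = 5*(-24 + 2) = 5*(-22) = -110)
a = 42 (a = 6*(5 + 2) = 6*7 = 42)
(U*21)*a = -110*21*42 = -2310*42 = -97020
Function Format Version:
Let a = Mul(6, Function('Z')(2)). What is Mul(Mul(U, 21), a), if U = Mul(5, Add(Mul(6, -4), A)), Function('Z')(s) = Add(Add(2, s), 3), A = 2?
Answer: -97020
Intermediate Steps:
Function('Z')(s) = Add(5, s)
U = -110 (U = Mul(5, Add(Mul(6, -4), 2)) = Mul(5, Add(-24, 2)) = Mul(5, -22) = -110)
a = 42 (a = Mul(6, Add(5, 2)) = Mul(6, 7) = 42)
Mul(Mul(U, 21), a) = Mul(Mul(-110, 21), 42) = Mul(-2310, 42) = -97020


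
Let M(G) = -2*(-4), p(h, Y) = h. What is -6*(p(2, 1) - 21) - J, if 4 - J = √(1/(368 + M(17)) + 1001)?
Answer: 110 + √35379438/188 ≈ 141.64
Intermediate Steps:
M(G) = 8
J = 4 - √35379438/188 (J = 4 - √(1/(368 + 8) + 1001) = 4 - √(1/376 + 1001) = 4 - √(376377/376) = 4 - √35379438/188 ≈ -27.639)
-6*(p(2, 1) - 21) - J = -6*(2 - 21) - (4 - √35379438/188) = -6*(-19) + (-4 + √35379438/188) = 114 + (-4 + √35379438/188) = 110 + √35379438/188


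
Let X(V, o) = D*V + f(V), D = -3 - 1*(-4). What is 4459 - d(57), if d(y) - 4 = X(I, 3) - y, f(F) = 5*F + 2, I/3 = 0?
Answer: 4510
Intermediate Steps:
I = 0 (I = 3*0 = 0)
f(F) = 2 + 5*F
D = 1 (D = -3 + 4 = 1)
X(V, o) = 2 + 6*V (X(V, o) = 1*V + (2 + 5*V) = V + (2 + 5*V) = 2 + 6*V)
d(y) = 6 - y (d(y) = 4 + ((2 + 6*0) - y) = 4 + ((2 + 0) - y) = 4 + (2 - y) = 6 - y)
4459 - d(57) = 4459 - (6 - 1*57) = 4459 - (6 - 57) = 4459 - 1*(-51) = 4459 + 51 = 4510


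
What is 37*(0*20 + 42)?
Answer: 1554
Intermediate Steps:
37*(0*20 + 42) = 37*(0 + 42) = 37*42 = 1554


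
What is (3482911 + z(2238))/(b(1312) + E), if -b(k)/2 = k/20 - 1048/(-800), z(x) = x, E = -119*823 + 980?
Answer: -174257450/4854541 ≈ -35.896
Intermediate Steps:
E = -96957 (E = -97937 + 980 = -96957)
b(k) = -131/50 - k/10 (b(k) = -2*(k/20 - 1048/(-800)) = -2*(k*(1/20) - 1048*(-1/800)) = -2*(k/20 + 131/100) = -2*(131/100 + k/20) = -131/50 - k/10)
(3482911 + z(2238))/(b(1312) + E) = (3482911 + 2238)/((-131/50 - ⅒*1312) - 96957) = 3485149/((-131/50 - 656/5) - 96957) = 3485149/(-6691/50 - 96957) = 3485149/(-4854541/50) = 3485149*(-50/4854541) = -174257450/4854541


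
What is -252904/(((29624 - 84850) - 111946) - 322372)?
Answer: 31613/61193 ≈ 0.51661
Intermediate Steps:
-252904/(((29624 - 84850) - 111946) - 322372) = -252904/((-55226 - 111946) - 322372) = -252904/(-167172 - 322372) = -252904/(-489544) = -252904*(-1/489544) = 31613/61193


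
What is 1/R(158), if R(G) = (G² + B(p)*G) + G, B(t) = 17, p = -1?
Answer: 1/27808 ≈ 3.5961e-5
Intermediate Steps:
R(G) = G² + 18*G (R(G) = (G² + 17*G) + G = G² + 18*G)
1/R(158) = 1/(158*(18 + 158)) = 1/(158*176) = 1/27808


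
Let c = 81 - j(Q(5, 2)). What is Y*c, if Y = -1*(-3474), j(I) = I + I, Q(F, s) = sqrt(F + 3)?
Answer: 281394 - 13896*sqrt(2) ≈ 2.6174e+5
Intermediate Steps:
Q(F, s) = sqrt(3 + F)
j(I) = 2*I
c = 81 - 4*sqrt(2) (c = 81 - 2*sqrt(3 + 5) = 81 - 2*sqrt(8) = 81 - 2*2*sqrt(2) = 81 - 4*sqrt(2) ≈ 75.343)
Y = 3474
Y*c = 3474*(81 - 4*sqrt(2)) = 281394 - 13896*sqrt(2)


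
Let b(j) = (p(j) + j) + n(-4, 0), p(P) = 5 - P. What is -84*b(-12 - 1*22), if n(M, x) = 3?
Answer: -672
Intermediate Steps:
b(j) = 8 (b(j) = ((5 - j) + j) + 3 = 5 + 3 = 8)
-84*b(-12 - 1*22) = -84*8 = -672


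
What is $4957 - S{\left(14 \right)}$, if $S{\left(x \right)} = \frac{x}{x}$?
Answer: $4956$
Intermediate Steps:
$S{\left(x \right)} = 1$
$4957 - S{\left(14 \right)} = 4957 - 1 = 4956$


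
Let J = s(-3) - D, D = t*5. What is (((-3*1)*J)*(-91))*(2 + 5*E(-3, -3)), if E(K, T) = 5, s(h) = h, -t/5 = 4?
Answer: 714987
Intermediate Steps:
t = -20 (t = -5*4 = -20)
D = -100 (D = -20*5 = -100)
J = 97 (J = -3 - 1*(-100) = -3 + 100 = 97)
(((-3*1)*J)*(-91))*(2 + 5*E(-3, -3)) = ((-3*1*97)*(-91))*(2 + 5*5) = (-3*97*(-91))*(2 + 25) = -291*(-91)*27 = 26481*27 = 714987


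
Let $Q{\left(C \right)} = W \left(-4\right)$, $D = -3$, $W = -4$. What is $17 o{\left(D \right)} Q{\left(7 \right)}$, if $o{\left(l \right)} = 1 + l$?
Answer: $-544$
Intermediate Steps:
$Q{\left(C \right)} = 16$ ($Q{\left(C \right)} = \left(-4\right) \left(-4\right) = 16$)
$17 o{\left(D \right)} Q{\left(7 \right)} = 17 \left(1 - 3\right) 16 = 17 \left(-2\right) 16 = \left(-34\right) 16 = -544$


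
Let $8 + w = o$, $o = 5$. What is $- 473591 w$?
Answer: $1420773$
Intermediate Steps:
$w = -3$ ($w = -8 + 5 = -3$)
$- 473591 w = \left(-473591\right) \left(-3\right) = 1420773$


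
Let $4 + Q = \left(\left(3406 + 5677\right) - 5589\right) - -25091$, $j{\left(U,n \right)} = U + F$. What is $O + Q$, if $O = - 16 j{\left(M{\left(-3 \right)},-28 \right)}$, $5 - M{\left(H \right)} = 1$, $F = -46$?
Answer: $29253$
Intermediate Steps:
$M{\left(H \right)} = 4$ ($M{\left(H \right)} = 5 - 1 = 4$)
$j{\left(U,n \right)} = -46 + U$ ($j{\left(U,n \right)} = U - 46 = -46 + U$)
$Q = 28581$ ($Q = -4 + \left(\left(\left(3406 + 5677\right) - 5589\right) - -25091\right) = -4 + \left(\left(9083 - 5589\right) + 25091\right) = -4 + \left(3494 + 25091\right) = -4 + 28585 = 28581$)
$O = 672$ ($O = - 16 \left(-46 + 4\right) = \left(-16\right) \left(-42\right) = 672$)
$O + Q = 672 + 28581 = 29253$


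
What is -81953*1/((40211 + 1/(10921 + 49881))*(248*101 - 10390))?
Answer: -355921879/2559819956481 ≈ -0.00013904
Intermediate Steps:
-81953*1/((40211 + 1/(10921 + 49881))*(248*101 - 10390)) = -81953*1/((25048 - 10390)*(40211 + 1/60802)) = -81953*1/(14658*(40211 + 1/60802)) = -81953/((2444909223/60802)*14658) = -81953/2559819956481/4343 = -81953*4343/2559819956481 = -355921879/2559819956481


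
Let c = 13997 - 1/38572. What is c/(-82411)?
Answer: -77127469/454108156 ≈ -0.16984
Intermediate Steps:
c = 539892283/38572 (c = 13997 - 1*1/38572 = 13997 - 1/38572 = 539892283/38572 ≈ 13997.)
c/(-82411) = (539892283/38572)/(-82411) = (539892283/38572)*(-1/82411) = -77127469/454108156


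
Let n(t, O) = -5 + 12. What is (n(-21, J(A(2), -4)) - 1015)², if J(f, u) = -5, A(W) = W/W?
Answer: 1016064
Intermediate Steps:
A(W) = 1
n(t, O) = 7
(n(-21, J(A(2), -4)) - 1015)² = (7 - 1015)² = (-1008)² = 1016064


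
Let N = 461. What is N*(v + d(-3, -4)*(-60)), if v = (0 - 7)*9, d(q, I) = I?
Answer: 81597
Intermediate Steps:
v = -63 (v = -7*9 = -63)
N*(v + d(-3, -4)*(-60)) = 461*(-63 - 4*(-60)) = 461*(-63 + 240) = 461*177 = 81597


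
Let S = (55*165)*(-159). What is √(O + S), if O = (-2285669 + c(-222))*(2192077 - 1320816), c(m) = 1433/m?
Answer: I*√98145208605178542/222 ≈ 1.4112e+6*I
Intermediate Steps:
S = -1442925 (S = 9075*(-159) = -1442925)
O = -442095213928211/222 (O = (-2285669 + 1433/(-222))*(2192077 - 1320816) = (-2285669 + 1433*(-1/222))*871261 = (-2285669 - 1433/222)*871261 = -507419951/222*871261 = -442095213928211/222 ≈ -1.9914e+12)
√(O + S) = √(-442095213928211/222 - 1442925) = √(-442095534257561/222) = I*√98145208605178542/222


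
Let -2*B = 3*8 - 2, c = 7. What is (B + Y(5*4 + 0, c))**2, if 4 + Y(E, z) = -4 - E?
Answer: 1521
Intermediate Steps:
Y(E, z) = -8 - E (Y(E, z) = -4 + (-4 - E) = -8 - E)
B = -11 (B = -(3*8 - 2)/2 = -(24 - 2)/2 = -1/2*22 = -11)
(B + Y(5*4 + 0, c))**2 = (-11 + (-8 - (5*4 + 0)))**2 = (-11 + (-8 - (20 + 0)))**2 = (-11 + (-8 - 1*20))**2 = (-11 + (-8 - 20))**2 = (-11 - 28)**2 = (-39)**2 = 1521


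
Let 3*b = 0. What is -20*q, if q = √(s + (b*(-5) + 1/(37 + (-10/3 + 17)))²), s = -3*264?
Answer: -15*I*√2033151/38 ≈ -562.85*I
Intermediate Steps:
b = 0 (b = (⅓)*0 = 0)
s = -792
q = 3*I*√2033151/152 (q = √(-792 + (0*(-5) + 1/(37 + (-10/3 + 17)))²) = √(-792 + (0 + 1/(37 + (-10*⅓ + 17)))²) = √(-792 + (0 + 1/(37 + (-10/3 + 17)))²) = √(-792 + (0 + 1/(37 + 41/3))²) = √(-792 + (0 + 1/(152/3))²) = √(-792 + (0 + 3/152)²) = √(-792 + (3/152)²) = √(-792 + 9/23104) = √(-18298359/23104) = 3*I*√2033151/152 ≈ 28.142*I)
-20*q = -15*I*√2033151/38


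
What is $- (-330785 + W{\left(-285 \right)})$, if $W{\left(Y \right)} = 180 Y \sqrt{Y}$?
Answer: $330785 + 51300 i \sqrt{285} \approx 3.3079 \cdot 10^{5} + 8.6604 \cdot 10^{5} i$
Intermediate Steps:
$W{\left(Y \right)} = 180 Y^{\frac{3}{2}}$
$- (-330785 + W{\left(-285 \right)}) = - (-330785 + 180 \left(-285\right)^{\frac{3}{2}}) = - (-330785 + 180 \left(- 285 i \sqrt{285}\right)) = - (-330785 - 51300 i \sqrt{285}) = 330785 + 51300 i \sqrt{285}$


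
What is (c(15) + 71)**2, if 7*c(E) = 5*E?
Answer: 327184/49 ≈ 6677.2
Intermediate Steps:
c(E) = 5*E/7 (c(E) = (5*E)/7 = 5*E/7)
(c(15) + 71)**2 = ((5/7)*15 + 71)**2 = (75/7 + 71)**2 = (572/7)**2 = 327184/49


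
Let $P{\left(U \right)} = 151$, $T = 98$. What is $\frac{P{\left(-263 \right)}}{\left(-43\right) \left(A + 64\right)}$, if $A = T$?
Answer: $- \frac{151}{6966} \approx -0.021677$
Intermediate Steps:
$A = 98$
$\frac{P{\left(-263 \right)}}{\left(-43\right) \left(A + 64\right)} = \frac{151}{\left(-43\right) \left(98 + 64\right)} = \frac{151}{\left(-43\right) 162} = \frac{151}{-6966} = 151 \left(- \frac{1}{6966}\right) = - \frac{151}{6966}$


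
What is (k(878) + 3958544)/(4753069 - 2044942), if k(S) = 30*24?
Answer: 3959264/2708127 ≈ 1.4620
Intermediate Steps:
k(S) = 720
(k(878) + 3958544)/(4753069 - 2044942) = (720 + 3958544)/(4753069 - 2044942) = 3959264/2708127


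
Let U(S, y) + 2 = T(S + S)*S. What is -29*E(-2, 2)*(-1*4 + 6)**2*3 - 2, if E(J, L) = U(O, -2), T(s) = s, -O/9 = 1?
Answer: -55682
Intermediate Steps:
O = -9 (O = -9*1 = -9)
U(S, y) = -2 + 2*S**2 (U(S, y) = -2 + (S + S)*S = -2 + (2*S)*S = -2 + 2*S**2)
E(J, L) = 160 (E(J, L) = -2 + 2*(-9)**2 = -2 + 2*81 = -2 + 162 = 160)
-29*E(-2, 2)*(-1*4 + 6)**2*3 - 2 = -29*160*(-1*4 + 6)**2*3 - 2 = -29*160*(-4 + 6)**2*3 - 2 = -29*160*2**2*3 - 2 = -29*160*4*3 - 2 = -18560*3 - 2 = -29*1920 - 2 = -55680 - 2 = -55682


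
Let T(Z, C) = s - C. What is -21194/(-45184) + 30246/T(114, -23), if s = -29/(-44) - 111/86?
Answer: 431095145127/318705344 ≈ 1352.6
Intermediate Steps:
s = -1195/1892 (s = -29*(-1/44) - 111*1/86 = 29/44 - 111/86 = -1195/1892 ≈ -0.63161)
T(Z, C) = -1195/1892 - C
-21194/(-45184) + 30246/T(114, -23) = -21194/(-45184) + 30246/(-1195/1892 - 1*(-23)) = -21194*(-1/45184) + 30246/(-1195/1892 + 23) = 10597/22592 + 30246/(42321/1892) = 10597/22592 + 30246*(1892/42321) = 10597/22592 + 19075144/14107 = 431095145127/318705344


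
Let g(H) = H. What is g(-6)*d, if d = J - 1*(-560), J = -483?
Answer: -462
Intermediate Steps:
d = 77 (d = -483 - 1*(-560) = -483 + 560 = 77)
g(-6)*d = -6*77 = -462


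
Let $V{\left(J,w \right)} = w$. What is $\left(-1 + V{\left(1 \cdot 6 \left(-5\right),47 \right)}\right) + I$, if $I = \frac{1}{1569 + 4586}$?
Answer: $\frac{283131}{6155} \approx 46.0$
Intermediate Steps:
$I = \frac{1}{6155} \approx 0.00016247$
$\left(-1 + V{\left(1 \cdot 6 \left(-5\right),47 \right)}\right) + I = \left(-1 + 47\right) + \frac{1}{6155} = 46 + \frac{1}{6155} = \frac{283131}{6155}$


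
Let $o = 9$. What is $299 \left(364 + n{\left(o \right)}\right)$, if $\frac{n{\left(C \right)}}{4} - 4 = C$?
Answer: $124384$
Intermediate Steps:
$n{\left(C \right)} = 16 + 4 C$
$299 \left(364 + n{\left(o \right)}\right) = 299 \left(364 + \left(16 + 4 \cdot 9\right)\right) = 299 \left(364 + \left(16 + 36\right)\right) = 299 \left(364 + 52\right) = 299 \cdot 416 = 124384$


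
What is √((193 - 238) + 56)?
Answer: √11 ≈ 3.3166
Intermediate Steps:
√((193 - 238) + 56) = √(-45 + 56) = √11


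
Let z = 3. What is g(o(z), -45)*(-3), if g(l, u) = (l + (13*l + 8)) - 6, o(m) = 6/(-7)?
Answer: 30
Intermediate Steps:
o(m) = -6/7 (o(m) = 6*(-1/7) = -6/7)
g(l, u) = 2 + 14*l (g(l, u) = (l + (8 + 13*l)) - 6 = (8 + 14*l) - 6 = 2 + 14*l)
g(o(z), -45)*(-3) = (2 + 14*(-6/7))*(-3) = (2 - 12)*(-3) = -10*(-3) = 30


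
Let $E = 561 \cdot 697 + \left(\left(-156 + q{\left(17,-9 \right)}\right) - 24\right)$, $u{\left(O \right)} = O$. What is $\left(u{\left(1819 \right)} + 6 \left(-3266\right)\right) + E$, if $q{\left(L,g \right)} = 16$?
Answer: $373076$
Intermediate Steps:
$E = 390853$ ($E = 561 \cdot 697 + \left(\left(-156 + 16\right) - 24\right) = 391017 - 164 = 390853$)
$\left(u{\left(1819 \right)} + 6 \left(-3266\right)\right) + E = \left(1819 + 6 \left(-3266\right)\right) + 390853 = \left(1819 - 19596\right) + 390853 = -17777 + 390853 = 373076$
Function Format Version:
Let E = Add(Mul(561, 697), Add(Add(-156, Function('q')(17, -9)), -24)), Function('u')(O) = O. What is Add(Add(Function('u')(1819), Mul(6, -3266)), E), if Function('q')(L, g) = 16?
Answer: 373076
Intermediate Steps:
E = 390853 (E = Add(Mul(561, 697), Add(Add(-156, 16), -24)) = Add(391017, Add(-140, -24)) = Add(391017, -164) = 390853)
Add(Add(Function('u')(1819), Mul(6, -3266)), E) = Add(Add(1819, Mul(6, -3266)), 390853) = Add(Add(1819, -19596), 390853) = Add(-17777, 390853) = 373076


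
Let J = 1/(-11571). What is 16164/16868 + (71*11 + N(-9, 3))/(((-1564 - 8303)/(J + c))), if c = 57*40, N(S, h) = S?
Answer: -85425475008259/481459347369 ≈ -177.43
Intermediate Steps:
J = -1/11571 ≈ -8.6423e-5
c = 2280
16164/16868 + (71*11 + N(-9, 3))/(((-1564 - 8303)/(J + c))) = 16164/16868 + (71*11 - 9)/(((-1564 - 8303)/(-1/11571 + 2280))) = 16164*(1/16868) + (781 - 9)/((-9867/26381879/11571)) = 4041/4217 + 772/((-9867*11571/26381879)) = 4041/4217 + 772/(-114171057/26381879) = 4041/4217 + 772*(-26381879/114171057) = 4041/4217 - 20366810588/114171057 = -85425475008259/481459347369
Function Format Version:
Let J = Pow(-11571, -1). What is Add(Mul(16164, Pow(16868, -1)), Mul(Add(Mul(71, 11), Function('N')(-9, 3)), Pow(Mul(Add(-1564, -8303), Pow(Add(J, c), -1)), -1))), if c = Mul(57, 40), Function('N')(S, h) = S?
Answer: Rational(-85425475008259, 481459347369) ≈ -177.43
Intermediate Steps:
J = Rational(-1, 11571) ≈ -8.6423e-5
c = 2280
Add(Mul(16164, Pow(16868, -1)), Mul(Add(Mul(71, 11), Function('N')(-9, 3)), Pow(Mul(Add(-1564, -8303), Pow(Add(J, c), -1)), -1))) = Add(Mul(16164, Pow(16868, -1)), Mul(Add(Mul(71, 11), -9), Pow(Mul(Add(-1564, -8303), Pow(Add(Rational(-1, 11571), 2280), -1)), -1))) = Add(Mul(16164, Rational(1, 16868)), Mul(Add(781, -9), Pow(Mul(-9867, Pow(Rational(26381879, 11571), -1)), -1))) = Add(Rational(4041, 4217), Mul(772, Pow(Mul(-9867, Rational(11571, 26381879)), -1))) = Add(Rational(4041, 4217), Mul(772, Pow(Rational(-114171057, 26381879), -1))) = Add(Rational(4041, 4217), Mul(772, Rational(-26381879, 114171057))) = Add(Rational(4041, 4217), Rational(-20366810588, 114171057)) = Rational(-85425475008259, 481459347369)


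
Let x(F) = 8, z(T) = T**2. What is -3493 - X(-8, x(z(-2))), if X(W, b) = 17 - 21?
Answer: -3489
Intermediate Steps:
X(W, b) = -4
-3493 - X(-8, x(z(-2))) = -3493 - 1*(-4) = -3493 + 4 = -3489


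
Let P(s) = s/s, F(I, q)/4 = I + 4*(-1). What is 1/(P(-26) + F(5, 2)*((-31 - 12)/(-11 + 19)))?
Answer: -2/41 ≈ -0.048781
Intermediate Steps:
F(I, q) = -16 + 4*I (F(I, q) = 4*(I + 4*(-1)) = 4*(I - 4) = 4*(-4 + I) = -16 + 4*I)
P(s) = 1
1/(P(-26) + F(5, 2)*((-31 - 12)/(-11 + 19))) = 1/(1 + (-16 + 4*5)*((-31 - 12)/(-11 + 19))) = 1/(1 + (-16 + 20)*(-43/8)) = 1/(1 + 4*(-43*1/8)) = 1/(1 + 4*(-43/8)) = 1/(1 - 43/2) = 1/(-41/2) = -2/41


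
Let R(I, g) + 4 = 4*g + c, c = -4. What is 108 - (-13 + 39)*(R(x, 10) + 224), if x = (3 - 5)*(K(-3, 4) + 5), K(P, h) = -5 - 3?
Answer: -6548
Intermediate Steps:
K(P, h) = -8
x = 6 (x = (3 - 5)*(-8 + 5) = -2*(-3) = 6)
R(I, g) = -8 + 4*g (R(I, g) = -4 + (4*g - 4) = -4 + (-4 + 4*g) = -8 + 4*g)
108 - (-13 + 39)*(R(x, 10) + 224) = 108 - (-13 + 39)*((-8 + 4*10) + 224) = 108 - 26*((-8 + 40) + 224) = 108 - 26*(32 + 224) = 108 - 26*256 = 108 - 1*6656 = 108 - 6656 = -6548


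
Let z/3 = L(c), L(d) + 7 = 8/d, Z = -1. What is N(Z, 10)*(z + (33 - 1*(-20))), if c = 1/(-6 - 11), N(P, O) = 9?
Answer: -3384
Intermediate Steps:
c = -1/17 (c = 1/(-17) = -1/17 ≈ -0.058824)
L(d) = -7 + 8/d
z = -429 (z = 3*(-7 + 8/(-1/17)) = 3*(-7 + 8*(-17)) = 3*(-7 - 136) = 3*(-143) = -429)
N(Z, 10)*(z + (33 - 1*(-20))) = 9*(-429 + (33 - 1*(-20))) = 9*(-429 + (33 + 20)) = 9*(-429 + 53) = 9*(-376) = -3384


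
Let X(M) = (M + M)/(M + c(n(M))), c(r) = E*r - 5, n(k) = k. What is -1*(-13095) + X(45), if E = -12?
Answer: 654741/50 ≈ 13095.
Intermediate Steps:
c(r) = -5 - 12*r (c(r) = -12*r - 5 = -5 - 12*r)
X(M) = 2*M/(-5 - 11*M) (X(M) = (M + M)/(M + (-5 - 12*M)) = (2*M)/(-5 - 11*M) = 2*M/(-5 - 11*M))
-1*(-13095) + X(45) = -1*(-13095) - 2*45/(5 + 11*45) = 13095 - 2*45/(5 + 495) = 13095 - 2*45/500 = 13095 - 2*45*1/500 = 13095 - 9/50 = 654741/50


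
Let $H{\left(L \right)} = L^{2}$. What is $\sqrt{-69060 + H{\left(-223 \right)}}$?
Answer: $i \sqrt{19331} \approx 139.04 i$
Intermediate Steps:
$\sqrt{-69060 + H{\left(-223 \right)}} = \sqrt{-69060 + \left(-223\right)^{2}} = \sqrt{-69060 + 49729} = \sqrt{-19331} = i \sqrt{19331}$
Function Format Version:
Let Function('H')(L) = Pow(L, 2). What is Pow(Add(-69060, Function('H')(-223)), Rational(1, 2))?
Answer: Mul(I, Pow(19331, Rational(1, 2))) ≈ Mul(139.04, I)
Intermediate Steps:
Pow(Add(-69060, Function('H')(-223)), Rational(1, 2)) = Pow(Add(-69060, Pow(-223, 2)), Rational(1, 2)) = Pow(Add(-69060, 49729), Rational(1, 2)) = Pow(-19331, Rational(1, 2)) = Mul(I, Pow(19331, Rational(1, 2)))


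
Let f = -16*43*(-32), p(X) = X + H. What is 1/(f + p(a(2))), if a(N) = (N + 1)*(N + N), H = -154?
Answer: 1/21874 ≈ 4.5716e-5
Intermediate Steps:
a(N) = 2*N*(1 + N) (a(N) = (1 + N)*(2*N) = 2*N*(1 + N))
p(X) = -154 + X (p(X) = X - 154 = -154 + X)
f = 22016 (f = -688*(-32) = 22016)
1/(f + p(a(2))) = 1/(22016 + (-154 + 2*2*(1 + 2))) = 1/(22016 + (-154 + 2*2*3)) = 1/(22016 + (-154 + 12)) = 1/(22016 - 142) = 1/21874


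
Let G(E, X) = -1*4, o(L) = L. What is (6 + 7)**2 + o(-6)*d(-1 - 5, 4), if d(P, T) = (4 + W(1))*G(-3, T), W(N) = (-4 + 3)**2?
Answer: 289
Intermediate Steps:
G(E, X) = -4
W(N) = 1 (W(N) = (-1)**2 = 1)
d(P, T) = -20 (d(P, T) = (4 + 1)*(-4) = 5*(-4) = -20)
(6 + 7)**2 + o(-6)*d(-1 - 5, 4) = (6 + 7)**2 - 6*(-20) = 13**2 + 120 = 169 + 120 = 289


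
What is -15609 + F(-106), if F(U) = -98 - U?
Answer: -15601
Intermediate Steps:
-15609 + F(-106) = -15609 + (-98 - 1*(-106)) = -15609 + (-98 + 106) = -15609 + 8 = -15601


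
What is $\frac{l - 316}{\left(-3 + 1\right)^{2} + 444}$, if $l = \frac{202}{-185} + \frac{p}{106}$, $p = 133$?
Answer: $- \frac{6193567}{8785280} \approx -0.70499$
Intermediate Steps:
$l = \frac{3193}{19610}$ ($l = \frac{202}{-185} + \frac{133}{106} = 202 \left(- \frac{1}{185}\right) + 133 \cdot \frac{1}{106} = - \frac{202}{185} + \frac{133}{106} = \frac{3193}{19610} \approx 0.16283$)
$\frac{l - 316}{\left(-3 + 1\right)^{2} + 444} = \frac{\frac{3193}{19610} - 316}{\left(-3 + 1\right)^{2} + 444} = - \frac{6193567}{19610 \left(\left(-2\right)^{2} + 444\right)} = - \frac{6193567}{19610 \left(4 + 444\right)} = - \frac{6193567}{19610 \cdot 448} = \left(- \frac{6193567}{19610}\right) \frac{1}{448} = - \frac{6193567}{8785280}$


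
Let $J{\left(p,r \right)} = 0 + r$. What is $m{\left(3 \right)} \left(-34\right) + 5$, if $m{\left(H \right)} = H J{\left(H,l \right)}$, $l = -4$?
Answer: $413$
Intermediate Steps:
$J{\left(p,r \right)} = r$
$m{\left(H \right)} = - 4 H$ ($m{\left(H \right)} = H \left(-4\right) = - 4 H$)
$m{\left(3 \right)} \left(-34\right) + 5 = \left(-4\right) 3 \left(-34\right) + 5 = \left(-12\right) \left(-34\right) + 5 = 408 + 5 = 413$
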